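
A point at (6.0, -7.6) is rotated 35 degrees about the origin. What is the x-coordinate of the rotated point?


x' = x*cos(theta) - y*sin(theta)
cos(35 deg) = 0.8192, sin(35 deg) = 0.5736
x' = 6.0 * 0.8192 - -7.6 * 0.5736
= 4.9149 - -4.3592
= 9.2741


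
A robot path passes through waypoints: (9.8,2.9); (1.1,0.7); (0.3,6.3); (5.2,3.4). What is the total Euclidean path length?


Segment lengths:
  seg1 = sqrt((-8.7)^2 + (-2.2)^2) = 8.9739
  seg2 = sqrt((-0.8)^2 + (5.6)^2) = 5.6569
  seg3 = sqrt((4.9)^2 + (-2.9)^2) = 5.6939
Total = 20.3246


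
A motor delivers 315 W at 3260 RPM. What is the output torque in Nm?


omega = 3260 * 2*pi/60 = 341.3864 rad/s
tau = P / omega = 315 / 341.3864
= 0.9227 Nm


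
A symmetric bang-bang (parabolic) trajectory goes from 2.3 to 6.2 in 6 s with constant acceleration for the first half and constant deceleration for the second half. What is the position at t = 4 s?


Symmetric rest-to-rest: each phase covers (pf-p0)/2 in time T/2. 0.5*a*(T/2)^2 = (pf-p0)/2 => a = 4*(pf-p0)/T^2
a = 4*(6.2-2.3)/6^2 = 0.4333
t = 4 is in the deceleration phase (t > T/2).
p = pf - 0.5*a*(T-t)^2 = 6.2 - 0.5*0.4333*2^2
= 5.3333


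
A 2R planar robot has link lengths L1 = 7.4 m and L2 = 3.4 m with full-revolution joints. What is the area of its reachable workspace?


r_max = L1 + L2 = 10.8 m
r_min = |L1 - L2| = 4.0 m
Area = pi*(r_max^2 - r_min^2)
= pi*(116.64 - 16.0)
= pi * 100.64
= 316.1699 m^2


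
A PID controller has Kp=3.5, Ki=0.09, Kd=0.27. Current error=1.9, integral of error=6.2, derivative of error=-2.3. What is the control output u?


u = Kp*e + Ki*int(e) + Kd*de/dt
= 3.5*1.9 + 0.09*6.2 + 0.27*(-2.3)
= 6.65 + 0.558 + -0.621
= 6.587


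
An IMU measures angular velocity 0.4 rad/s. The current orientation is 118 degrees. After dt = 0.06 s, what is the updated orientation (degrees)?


delta_theta = w * dt = 0.4 * 0.06 = 0.024 rad
= 1.3751 deg
theta_new = 118 + 1.3751 = 119.3751 deg


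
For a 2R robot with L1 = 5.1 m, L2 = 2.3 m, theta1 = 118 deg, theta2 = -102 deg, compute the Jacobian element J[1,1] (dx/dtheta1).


J[1,1] = -L1*sin(t1) - L2*sin(t1+t2)
= -5.1*sin(118) - 2.3*sin(16)
= -5.137


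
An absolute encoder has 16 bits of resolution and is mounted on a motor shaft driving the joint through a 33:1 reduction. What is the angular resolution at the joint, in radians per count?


counts = 2^16 = 65536
effective counts at joint = 65536 * 33 = 2162688
resolution = 2*pi / 2162688
= 2.9053e-06 rad/count


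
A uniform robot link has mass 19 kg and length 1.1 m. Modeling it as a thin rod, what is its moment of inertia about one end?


I = (1/3) * m * L^2
= (1/3) * 19 * 1.1^2
= 0.333333 * 19 * 1.21
= 7.6633 kg*m^2


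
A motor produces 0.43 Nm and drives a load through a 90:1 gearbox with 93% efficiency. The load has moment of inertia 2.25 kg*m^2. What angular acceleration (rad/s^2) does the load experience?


tau_out = tau_motor * N * eta
= 0.43 * 90 * 0.93 = 35.991 Nm
alpha = tau_out / I = 35.991 / 2.25
= 15.996 rad/s^2


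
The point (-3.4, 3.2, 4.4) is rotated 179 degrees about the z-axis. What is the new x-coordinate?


Rotation about z-axis: x' = x*cos(theta) - y*sin(theta)
= -3.4 * -0.9998 - 3.2 * 0.0175
= 3.3436


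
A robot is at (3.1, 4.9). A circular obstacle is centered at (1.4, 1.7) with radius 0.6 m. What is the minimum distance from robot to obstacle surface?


center_dist = sqrt((3.1-1.4)^2 + (4.9-1.7)^2)
= sqrt(2.89 + 10.24)
= 3.6235
min_dist = center_dist - radius = 3.6235 - 0.6 = 3.0235 m


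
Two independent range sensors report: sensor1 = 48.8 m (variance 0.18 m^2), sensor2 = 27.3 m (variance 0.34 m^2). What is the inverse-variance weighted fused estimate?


w1 = (1/var1) / (1/var1 + 1/var2)
   = 5.5556 / (5.5556 + 2.9412) = 0.6538
w2 = 1 - w1 = 0.3462
fused = w1*s1 + w2*s2 = 31.9077 + 9.45
= 41.3577 m


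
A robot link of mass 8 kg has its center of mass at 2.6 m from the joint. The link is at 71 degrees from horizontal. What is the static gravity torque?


tau = m*g*L*cos(angle)
= 8 * 9.81 * 2.6 * cos(71 deg)
= 8 * 9.81 * 2.6 * 0.3256
= 66.4315 Nm


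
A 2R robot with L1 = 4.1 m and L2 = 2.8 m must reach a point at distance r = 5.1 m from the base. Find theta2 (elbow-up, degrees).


cos(theta2) = (r^2 - L1^2 - L2^2) / (2*L1*L2)
cos(theta2) = (26.01 - 16.81 - 7.84) / 22.96
cos(theta2) = 0.059233
theta2 = 86.6042 degrees


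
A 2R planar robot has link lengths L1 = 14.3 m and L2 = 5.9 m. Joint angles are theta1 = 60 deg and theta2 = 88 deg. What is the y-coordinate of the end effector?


Convert angles to radians: theta1 = 1.0472, theta2 = 1.5359
y = L1*sin(theta1) + L2*sin(theta1+theta2)
y = 12.3842 + 3.1265
y = 15.5107


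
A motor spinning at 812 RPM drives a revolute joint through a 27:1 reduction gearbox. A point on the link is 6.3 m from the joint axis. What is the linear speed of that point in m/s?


omega_motor = 812 * 2*pi/60 = 85.0324 rad/s
omega_joint = omega_motor / 27 = 3.1493 rad/s
v = omega_joint * r = 3.1493 * 6.3
= 19.8409 m/s


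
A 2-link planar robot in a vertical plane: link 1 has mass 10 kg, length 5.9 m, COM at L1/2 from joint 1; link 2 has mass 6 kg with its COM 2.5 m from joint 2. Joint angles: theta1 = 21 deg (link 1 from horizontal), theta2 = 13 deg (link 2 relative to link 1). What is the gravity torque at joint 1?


Horizontal distance from joint 1 to link-1 COM:
  x_c1 = (L1/2)*cos(t1) = 2.95 * 0.9336 = 2.7541 m
Horizontal distance from joint 1 to link-2 COM:
  x_c2 = L1*cos(t1) + Lc2*cos(t1+t2)
       = 5.9*0.9336 + 2.5*0.829 = 7.5807 m
tau1 = m1*g*x_c1 + m2*g*x_c2
     = 10*9.81*2.7541 + 6*9.81*7.5807
     = 270.1735 + 446.2011
     = 716.3746 Nm


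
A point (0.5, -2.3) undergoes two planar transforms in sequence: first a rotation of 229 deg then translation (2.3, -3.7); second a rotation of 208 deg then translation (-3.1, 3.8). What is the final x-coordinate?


After transform 1:
x1 = cos(229)*0.5 - sin(229)*-2.3 + 2.3 = 0.2361
y1 = sin(229)*0.5 + cos(229)*-2.3 + -3.7 = -2.5684
After transform 2:
x2 = cos(208)*0.2361 - sin(208)*-2.5684 + -3.1
= -4.5143


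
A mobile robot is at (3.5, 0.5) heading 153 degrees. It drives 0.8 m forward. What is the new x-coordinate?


x_new = x0 + d*cos(theta)
= 3.5 + 0.8*cos(153)
= 3.5 + -0.7128
= 2.7872


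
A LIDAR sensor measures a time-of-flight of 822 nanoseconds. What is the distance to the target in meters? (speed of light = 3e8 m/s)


tof = 822 ns = 8.22e-07 s
dist = c * tof / 2
= 3e8 * 8.22e-07 / 2
= 123.3 m


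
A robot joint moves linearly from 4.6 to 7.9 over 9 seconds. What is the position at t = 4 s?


s = t/T = 4/9 = 0.4444
p(t) = p0 + (pf-p0)*s
= 4.6 + (7.9 - 4.6) * 0.4444
= 6.0667


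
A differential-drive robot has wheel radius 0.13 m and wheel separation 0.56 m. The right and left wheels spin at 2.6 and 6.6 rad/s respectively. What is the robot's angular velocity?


vR = r*wR = 0.13*2.6 = 0.338 m/s
vL = r*wL = 0.13*6.6 = 0.858 m/s
v = (vR+vL)/2 = 0.598 m/s
omega = (vR-vL)/L = -0.9286 rad/s
angular velocity = -0.9286 rad/s


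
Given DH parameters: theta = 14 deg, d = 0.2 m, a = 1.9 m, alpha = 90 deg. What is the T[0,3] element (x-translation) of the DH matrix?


T[0,3] = a * cos(theta)
= 1.9 * cos(14 deg)
= 1.9 * 0.9703
= 1.8436


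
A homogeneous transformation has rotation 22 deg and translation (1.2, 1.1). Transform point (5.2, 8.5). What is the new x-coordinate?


x' = cos(theta)*px - sin(theta)*py + tx
= 0.9272*5.2 - 0.3746*8.5 + 1.2
= 2.8372


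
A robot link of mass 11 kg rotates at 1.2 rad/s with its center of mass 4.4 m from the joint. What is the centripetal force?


F = m * omega^2 * r
= 11 * 1.2^2 * 4.4
= 11 * 1.44 * 4.4
= 69.696 N


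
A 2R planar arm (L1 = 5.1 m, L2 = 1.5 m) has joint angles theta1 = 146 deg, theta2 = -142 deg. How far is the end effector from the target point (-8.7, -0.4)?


End effector via forward kinematics:
x = L1*cos(t1) + L2*cos(t1+t2) = -2.7317
y = L1*sin(t1) + L2*sin(t1+t2) = 2.9565
Distance to target:
d = sqrt((-8.7 - -2.7317)^2 + (-0.4 - 2.9565)^2)
= sqrt(35.6201 + 11.2662)
= 6.8474 m


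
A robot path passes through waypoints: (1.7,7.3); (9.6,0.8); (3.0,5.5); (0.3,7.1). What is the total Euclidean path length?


Segment lengths:
  seg1 = sqrt((7.9)^2 + (-6.5)^2) = 10.2303
  seg2 = sqrt((-6.6)^2 + (4.7)^2) = 8.1025
  seg3 = sqrt((-2.7)^2 + (1.6)^2) = 3.1385
Total = 21.4713


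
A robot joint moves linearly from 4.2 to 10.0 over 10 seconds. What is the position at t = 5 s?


s = t/T = 5/10 = 0.5
p(t) = p0 + (pf-p0)*s
= 4.2 + (10.0 - 4.2) * 0.5
= 7.1


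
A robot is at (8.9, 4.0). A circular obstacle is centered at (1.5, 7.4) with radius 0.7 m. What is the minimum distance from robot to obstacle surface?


center_dist = sqrt((8.9-1.5)^2 + (4.0-7.4)^2)
= sqrt(54.76 + 11.56)
= 8.1437
min_dist = center_dist - radius = 8.1437 - 0.7 = 7.4437 m


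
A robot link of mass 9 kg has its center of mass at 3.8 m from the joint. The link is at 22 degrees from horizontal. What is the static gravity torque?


tau = m*g*L*cos(angle)
= 9 * 9.81 * 3.8 * cos(22 deg)
= 9 * 9.81 * 3.8 * 0.9272
= 311.072 Nm


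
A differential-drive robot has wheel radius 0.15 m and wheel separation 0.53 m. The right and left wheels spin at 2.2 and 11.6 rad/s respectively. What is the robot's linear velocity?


vR = r*wR = 0.15*2.2 = 0.33 m/s
vL = r*wL = 0.15*11.6 = 1.74 m/s
v = (vR+vL)/2 = 1.035 m/s
omega = (vR-vL)/L = -2.6604 rad/s
linear velocity = 1.035 m/s


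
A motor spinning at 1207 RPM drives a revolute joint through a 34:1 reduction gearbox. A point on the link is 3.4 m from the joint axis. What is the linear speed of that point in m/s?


omega_motor = 1207 * 2*pi/60 = 126.3967 rad/s
omega_joint = omega_motor / 34 = 3.7176 rad/s
v = omega_joint * r = 3.7176 * 3.4
= 12.6397 m/s


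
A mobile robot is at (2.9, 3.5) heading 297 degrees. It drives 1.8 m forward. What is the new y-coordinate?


y_new = y0 + d*sin(theta)
= 3.5 + 1.8*sin(297)
= 3.5 + -1.6038
= 1.8962


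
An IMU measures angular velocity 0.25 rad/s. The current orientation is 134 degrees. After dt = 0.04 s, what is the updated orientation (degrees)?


delta_theta = w * dt = 0.25 * 0.04 = 0.01 rad
= 0.573 deg
theta_new = 134 + 0.573 = 134.573 deg


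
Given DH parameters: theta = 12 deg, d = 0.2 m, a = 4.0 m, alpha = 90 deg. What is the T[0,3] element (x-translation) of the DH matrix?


T[0,3] = a * cos(theta)
= 4.0 * cos(12 deg)
= 4.0 * 0.9781
= 3.9126


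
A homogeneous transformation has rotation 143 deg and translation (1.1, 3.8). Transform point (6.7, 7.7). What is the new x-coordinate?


x' = cos(theta)*px - sin(theta)*py + tx
= -0.7986*6.7 - 0.6018*7.7 + 1.1
= -8.8848


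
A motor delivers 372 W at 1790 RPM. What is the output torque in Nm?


omega = 1790 * 2*pi/60 = 187.4484 rad/s
tau = P / omega = 372 / 187.4484
= 1.9845 Nm


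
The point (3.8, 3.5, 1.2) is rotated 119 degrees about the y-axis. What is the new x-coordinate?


Rotation about y-axis: x' = x*cos(theta) + z*sin(theta)
= 3.8 * -0.4848 + 1.2 * 0.8746
= -0.7927


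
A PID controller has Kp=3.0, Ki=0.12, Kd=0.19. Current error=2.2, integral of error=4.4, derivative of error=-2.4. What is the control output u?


u = Kp*e + Ki*int(e) + Kd*de/dt
= 3.0*2.2 + 0.12*4.4 + 0.19*(-2.4)
= 6.6 + 0.528 + -0.456
= 6.672


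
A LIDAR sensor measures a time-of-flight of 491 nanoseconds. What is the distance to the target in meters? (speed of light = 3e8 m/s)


tof = 491 ns = 4.91e-07 s
dist = c * tof / 2
= 3e8 * 4.91e-07 / 2
= 73.65 m


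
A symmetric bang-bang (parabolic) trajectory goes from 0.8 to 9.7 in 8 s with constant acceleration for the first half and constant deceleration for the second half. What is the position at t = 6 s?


Symmetric rest-to-rest: each phase covers (pf-p0)/2 in time T/2. 0.5*a*(T/2)^2 = (pf-p0)/2 => a = 4*(pf-p0)/T^2
a = 4*(9.7-0.8)/8^2 = 0.5562
t = 6 is in the deceleration phase (t > T/2).
p = pf - 0.5*a*(T-t)^2 = 9.7 - 0.5*0.5562*2^2
= 8.5875


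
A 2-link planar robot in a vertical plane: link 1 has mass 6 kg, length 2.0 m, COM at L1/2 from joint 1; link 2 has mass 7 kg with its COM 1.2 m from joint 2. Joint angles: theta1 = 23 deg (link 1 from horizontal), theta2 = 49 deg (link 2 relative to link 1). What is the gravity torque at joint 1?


Horizontal distance from joint 1 to link-1 COM:
  x_c1 = (L1/2)*cos(t1) = 1.0 * 0.9205 = 0.9205 m
Horizontal distance from joint 1 to link-2 COM:
  x_c2 = L1*cos(t1) + Lc2*cos(t1+t2)
       = 2.0*0.9205 + 1.2*0.309 = 2.2118 m
tau1 = m1*g*x_c1 + m2*g*x_c2
     = 6*9.81*0.9205 + 7*9.81*2.2118
     = 54.1809 + 151.8864
     = 206.0673 Nm


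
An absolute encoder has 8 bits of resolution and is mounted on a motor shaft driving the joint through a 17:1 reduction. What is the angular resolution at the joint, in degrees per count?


counts = 2^8 = 256
effective counts at joint = 256 * 17 = 4352
resolution = 360 / 4352
= 0.0827 deg/count


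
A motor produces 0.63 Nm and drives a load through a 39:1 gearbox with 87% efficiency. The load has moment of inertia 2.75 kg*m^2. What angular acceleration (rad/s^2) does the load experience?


tau_out = tau_motor * N * eta
= 0.63 * 39 * 0.87 = 21.3759 Nm
alpha = tau_out / I = 21.3759 / 2.75
= 7.7731 rad/s^2


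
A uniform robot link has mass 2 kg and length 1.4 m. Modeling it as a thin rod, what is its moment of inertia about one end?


I = (1/3) * m * L^2
= (1/3) * 2 * 1.4^2
= 0.333333 * 2 * 1.96
= 1.3067 kg*m^2


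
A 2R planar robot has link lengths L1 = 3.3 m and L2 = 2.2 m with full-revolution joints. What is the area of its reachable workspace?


r_max = L1 + L2 = 5.5 m
r_min = |L1 - L2| = 1.1 m
Area = pi*(r_max^2 - r_min^2)
= pi*(30.25 - 1.21)
= pi * 29.04
= 91.2319 m^2


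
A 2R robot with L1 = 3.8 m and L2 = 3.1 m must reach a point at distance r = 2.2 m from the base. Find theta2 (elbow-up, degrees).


cos(theta2) = (r^2 - L1^2 - L2^2) / (2*L1*L2)
cos(theta2) = (4.84 - 14.44 - 9.61) / 23.56
cos(theta2) = -0.815365
theta2 = 144.6235 degrees


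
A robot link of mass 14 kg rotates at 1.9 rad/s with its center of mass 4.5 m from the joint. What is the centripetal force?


F = m * omega^2 * r
= 14 * 1.9^2 * 4.5
= 14 * 3.61 * 4.5
= 227.43 N


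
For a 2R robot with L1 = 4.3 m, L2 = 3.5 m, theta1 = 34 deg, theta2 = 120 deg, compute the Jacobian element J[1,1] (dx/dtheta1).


J[1,1] = -L1*sin(t1) - L2*sin(t1+t2)
= -4.3*sin(34) - 3.5*sin(154)
= -3.9388


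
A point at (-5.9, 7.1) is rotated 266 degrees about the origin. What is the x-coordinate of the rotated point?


x' = x*cos(theta) - y*sin(theta)
cos(266 deg) = -0.0698, sin(266 deg) = -0.9976
x' = -5.9 * -0.0698 - 7.1 * -0.9976
= 0.4116 - -7.0827
= 7.4943


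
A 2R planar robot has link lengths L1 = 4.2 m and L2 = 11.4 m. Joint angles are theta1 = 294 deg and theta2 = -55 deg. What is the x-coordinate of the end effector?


Convert angles to radians: theta1 = 5.1313, theta2 = -0.9599
x = L1*cos(theta1) + L2*cos(theta1+theta2)
x = 1.7083 + -5.8714
x = -4.1631


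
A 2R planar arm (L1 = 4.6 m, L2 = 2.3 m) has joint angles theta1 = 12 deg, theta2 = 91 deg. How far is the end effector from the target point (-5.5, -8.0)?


End effector via forward kinematics:
x = L1*cos(t1) + L2*cos(t1+t2) = 3.9821
y = L1*sin(t1) + L2*sin(t1+t2) = 3.1974
Distance to target:
d = sqrt((-5.5 - 3.9821)^2 + (-8.0 - 3.1974)^2)
= sqrt(89.9101 + 125.3828)
= 14.6729 m


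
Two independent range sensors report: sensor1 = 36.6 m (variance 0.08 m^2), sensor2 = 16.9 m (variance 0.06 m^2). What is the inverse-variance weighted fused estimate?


w1 = (1/var1) / (1/var1 + 1/var2)
   = 12.5 / (12.5 + 16.6667) = 0.4286
w2 = 1 - w1 = 0.5714
fused = w1*s1 + w2*s2 = 15.6857 + 9.6571
= 25.3429 m


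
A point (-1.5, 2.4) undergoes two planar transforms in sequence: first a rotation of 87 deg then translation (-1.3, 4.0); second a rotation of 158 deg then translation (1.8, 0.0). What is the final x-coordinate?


After transform 1:
x1 = cos(87)*-1.5 - sin(87)*2.4 + -1.3 = -3.7752
y1 = sin(87)*-1.5 + cos(87)*2.4 + 4.0 = 2.6277
After transform 2:
x2 = cos(158)*-3.7752 - sin(158)*2.6277 + 1.8
= 4.316


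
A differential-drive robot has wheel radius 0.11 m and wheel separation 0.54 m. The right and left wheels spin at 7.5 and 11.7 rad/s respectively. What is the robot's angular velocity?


vR = r*wR = 0.11*7.5 = 0.825 m/s
vL = r*wL = 0.11*11.7 = 1.287 m/s
v = (vR+vL)/2 = 1.056 m/s
omega = (vR-vL)/L = -0.8556 rad/s
angular velocity = -0.8556 rad/s


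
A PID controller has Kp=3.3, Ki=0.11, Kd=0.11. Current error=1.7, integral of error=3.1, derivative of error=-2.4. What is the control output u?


u = Kp*e + Ki*int(e) + Kd*de/dt
= 3.3*1.7 + 0.11*3.1 + 0.11*(-2.4)
= 5.61 + 0.341 + -0.264
= 5.687


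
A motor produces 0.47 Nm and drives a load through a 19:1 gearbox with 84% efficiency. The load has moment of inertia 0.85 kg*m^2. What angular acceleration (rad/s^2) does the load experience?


tau_out = tau_motor * N * eta
= 0.47 * 19 * 0.84 = 7.5012 Nm
alpha = tau_out / I = 7.5012 / 0.85
= 8.8249 rad/s^2


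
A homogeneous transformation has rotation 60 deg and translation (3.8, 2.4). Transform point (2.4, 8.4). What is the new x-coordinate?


x' = cos(theta)*px - sin(theta)*py + tx
= 0.5*2.4 - 0.866*8.4 + 3.8
= -2.2746


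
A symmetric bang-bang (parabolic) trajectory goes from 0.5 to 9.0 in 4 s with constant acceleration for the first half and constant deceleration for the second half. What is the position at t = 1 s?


Symmetric rest-to-rest: each phase covers (pf-p0)/2 in time T/2. 0.5*a*(T/2)^2 = (pf-p0)/2 => a = 4*(pf-p0)/T^2
a = 4*(9.0-0.5)/4^2 = 2.125
t = 1 is in the acceleration phase (t <= T/2).
p = p0 + 0.5*a*t^2 = 0.5 + 0.5*2.125*1^2
= 1.5625


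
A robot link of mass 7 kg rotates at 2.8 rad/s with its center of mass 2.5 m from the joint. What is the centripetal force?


F = m * omega^2 * r
= 7 * 2.8^2 * 2.5
= 7 * 7.84 * 2.5
= 137.2 N


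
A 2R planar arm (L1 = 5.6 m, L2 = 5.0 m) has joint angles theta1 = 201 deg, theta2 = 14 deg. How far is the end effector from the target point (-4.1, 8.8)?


End effector via forward kinematics:
x = L1*cos(t1) + L2*cos(t1+t2) = -9.3238
y = L1*sin(t1) + L2*sin(t1+t2) = -4.8747
Distance to target:
d = sqrt((-4.1 - -9.3238)^2 + (8.8 - -4.8747)^2)
= sqrt(27.2882 + 186.9986)
= 14.6385 m


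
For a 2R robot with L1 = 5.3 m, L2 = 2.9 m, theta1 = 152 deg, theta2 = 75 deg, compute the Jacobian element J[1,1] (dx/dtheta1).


J[1,1] = -L1*sin(t1) - L2*sin(t1+t2)
= -5.3*sin(152) - 2.9*sin(227)
= -0.3673


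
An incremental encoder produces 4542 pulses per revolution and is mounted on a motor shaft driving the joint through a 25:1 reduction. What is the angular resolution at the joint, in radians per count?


counts per rev = 4542
effective counts at joint = 4542 * 25 = 113550
resolution = 2*pi / 113550
= 5.5334e-05 rad/count


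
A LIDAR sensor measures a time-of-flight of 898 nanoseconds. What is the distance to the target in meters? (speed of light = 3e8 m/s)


tof = 898 ns = 8.98e-07 s
dist = c * tof / 2
= 3e8 * 8.98e-07 / 2
= 134.7 m


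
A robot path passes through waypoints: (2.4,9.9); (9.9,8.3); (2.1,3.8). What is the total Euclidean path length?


Segment lengths:
  seg1 = sqrt((7.5)^2 + (-1.6)^2) = 7.6688
  seg2 = sqrt((-7.8)^2 + (-4.5)^2) = 9.005
Total = 16.6738


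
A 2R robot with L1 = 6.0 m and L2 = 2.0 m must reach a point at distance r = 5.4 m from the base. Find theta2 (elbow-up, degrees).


cos(theta2) = (r^2 - L1^2 - L2^2) / (2*L1*L2)
cos(theta2) = (29.16 - 36.0 - 4.0) / 24.0
cos(theta2) = -0.451667
theta2 = 116.8507 degrees


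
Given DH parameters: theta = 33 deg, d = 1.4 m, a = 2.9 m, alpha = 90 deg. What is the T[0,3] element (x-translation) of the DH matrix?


T[0,3] = a * cos(theta)
= 2.9 * cos(33 deg)
= 2.9 * 0.8387
= 2.4321


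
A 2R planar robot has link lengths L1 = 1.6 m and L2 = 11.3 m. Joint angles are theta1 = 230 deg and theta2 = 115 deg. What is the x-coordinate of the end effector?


Convert angles to radians: theta1 = 4.0143, theta2 = 2.0071
x = L1*cos(theta1) + L2*cos(theta1+theta2)
x = -1.0285 + 10.915
x = 9.8865


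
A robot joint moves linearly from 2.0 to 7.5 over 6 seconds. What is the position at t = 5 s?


s = t/T = 5/6 = 0.8333
p(t) = p0 + (pf-p0)*s
= 2.0 + (7.5 - 2.0) * 0.8333
= 6.5833


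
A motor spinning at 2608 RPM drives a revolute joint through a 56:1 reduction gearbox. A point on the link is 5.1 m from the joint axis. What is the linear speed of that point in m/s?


omega_motor = 2608 * 2*pi/60 = 273.1091 rad/s
omega_joint = omega_motor / 56 = 4.8769 rad/s
v = omega_joint * r = 4.8769 * 5.1
= 24.8724 m/s


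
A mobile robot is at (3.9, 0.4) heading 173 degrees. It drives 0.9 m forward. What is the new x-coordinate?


x_new = x0 + d*cos(theta)
= 3.9 + 0.9*cos(173)
= 3.9 + -0.8933
= 3.0067


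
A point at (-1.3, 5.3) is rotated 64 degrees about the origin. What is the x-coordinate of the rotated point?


x' = x*cos(theta) - y*sin(theta)
cos(64 deg) = 0.4384, sin(64 deg) = 0.8988
x' = -1.3 * 0.4384 - 5.3 * 0.8988
= -0.5699 - 4.7636
= -5.3335


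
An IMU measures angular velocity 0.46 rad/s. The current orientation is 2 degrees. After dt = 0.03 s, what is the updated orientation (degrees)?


delta_theta = w * dt = 0.46 * 0.03 = 0.0138 rad
= 0.7907 deg
theta_new = 2 + 0.7907 = 2.7907 deg


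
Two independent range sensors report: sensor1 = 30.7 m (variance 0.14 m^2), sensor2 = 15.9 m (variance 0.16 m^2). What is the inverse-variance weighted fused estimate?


w1 = (1/var1) / (1/var1 + 1/var2)
   = 7.1429 / (7.1429 + 6.25) = 0.5333
w2 = 1 - w1 = 0.4667
fused = w1*s1 + w2*s2 = 16.3733 + 7.42
= 23.7933 m


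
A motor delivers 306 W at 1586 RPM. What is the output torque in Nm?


omega = 1586 * 2*pi/60 = 166.0855 rad/s
tau = P / omega = 306 / 166.0855
= 1.8424 Nm


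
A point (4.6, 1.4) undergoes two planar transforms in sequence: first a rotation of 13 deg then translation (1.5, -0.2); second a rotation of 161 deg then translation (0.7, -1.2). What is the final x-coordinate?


After transform 1:
x1 = cos(13)*4.6 - sin(13)*1.4 + 1.5 = 5.6672
y1 = sin(13)*4.6 + cos(13)*1.4 + -0.2 = 2.1989
After transform 2:
x2 = cos(161)*5.6672 - sin(161)*2.1989 + 0.7
= -5.3743


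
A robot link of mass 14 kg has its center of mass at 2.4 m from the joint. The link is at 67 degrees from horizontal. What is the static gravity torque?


tau = m*g*L*cos(angle)
= 14 * 9.81 * 2.4 * cos(67 deg)
= 14 * 9.81 * 2.4 * 0.3907
= 128.7912 Nm


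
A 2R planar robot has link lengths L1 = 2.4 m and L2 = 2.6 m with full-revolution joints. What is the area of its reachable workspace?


r_max = L1 + L2 = 5.0 m
r_min = |L1 - L2| = 0.2 m
Area = pi*(r_max^2 - r_min^2)
= pi*(25.0 - 0.04)
= pi * 24.96
= 78.4142 m^2


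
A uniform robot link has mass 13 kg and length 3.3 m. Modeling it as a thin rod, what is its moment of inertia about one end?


I = (1/3) * m * L^2
= (1/3) * 13 * 3.3^2
= 0.333333 * 13 * 10.89
= 47.19 kg*m^2


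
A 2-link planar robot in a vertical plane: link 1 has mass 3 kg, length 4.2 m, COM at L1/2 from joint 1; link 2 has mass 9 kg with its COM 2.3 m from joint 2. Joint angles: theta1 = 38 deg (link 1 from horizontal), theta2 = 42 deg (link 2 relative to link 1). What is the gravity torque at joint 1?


Horizontal distance from joint 1 to link-1 COM:
  x_c1 = (L1/2)*cos(t1) = 2.1 * 0.788 = 1.6548 m
Horizontal distance from joint 1 to link-2 COM:
  x_c2 = L1*cos(t1) + Lc2*cos(t1+t2)
       = 4.2*0.788 + 2.3*0.1736 = 3.709 m
tau1 = m1*g*x_c1 + m2*g*x_c2
     = 3*9.81*1.6548 + 9*9.81*3.709
     = 48.7014 + 327.4708
     = 376.1722 Nm


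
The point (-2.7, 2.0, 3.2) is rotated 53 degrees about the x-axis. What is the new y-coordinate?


Rotation about x-axis: y' = y*cos(theta) - z*sin(theta)
= 2.0 * 0.6018 - 3.2 * 0.7986
= -1.352


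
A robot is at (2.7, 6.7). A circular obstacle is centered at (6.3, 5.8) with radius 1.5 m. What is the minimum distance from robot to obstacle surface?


center_dist = sqrt((2.7-6.3)^2 + (6.7-5.8)^2)
= sqrt(12.96 + 0.81)
= 3.7108
min_dist = center_dist - radius = 3.7108 - 1.5 = 2.2108 m


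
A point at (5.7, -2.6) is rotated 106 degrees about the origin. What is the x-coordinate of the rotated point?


x' = x*cos(theta) - y*sin(theta)
cos(106 deg) = -0.2756, sin(106 deg) = 0.9613
x' = 5.7 * -0.2756 - -2.6 * 0.9613
= -1.5711 - -2.4993
= 0.9281


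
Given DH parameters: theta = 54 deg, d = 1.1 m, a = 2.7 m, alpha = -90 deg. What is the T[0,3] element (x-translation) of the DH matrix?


T[0,3] = a * cos(theta)
= 2.7 * cos(54 deg)
= 2.7 * 0.5878
= 1.587


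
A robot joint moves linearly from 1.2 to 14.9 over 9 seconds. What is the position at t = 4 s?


s = t/T = 4/9 = 0.4444
p(t) = p0 + (pf-p0)*s
= 1.2 + (14.9 - 1.2) * 0.4444
= 7.2889


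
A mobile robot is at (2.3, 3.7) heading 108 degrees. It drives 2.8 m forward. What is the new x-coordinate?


x_new = x0 + d*cos(theta)
= 2.3 + 2.8*cos(108)
= 2.3 + -0.8652
= 1.4348


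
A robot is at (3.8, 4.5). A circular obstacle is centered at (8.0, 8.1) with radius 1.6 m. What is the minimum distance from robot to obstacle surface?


center_dist = sqrt((3.8-8.0)^2 + (4.5-8.1)^2)
= sqrt(17.64 + 12.96)
= 5.5317
min_dist = center_dist - radius = 5.5317 - 1.6 = 3.9317 m


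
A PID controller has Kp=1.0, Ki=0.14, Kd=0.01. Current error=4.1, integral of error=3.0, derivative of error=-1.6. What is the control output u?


u = Kp*e + Ki*int(e) + Kd*de/dt
= 1.0*4.1 + 0.14*3.0 + 0.01*(-1.6)
= 4.1 + 0.42 + -0.016
= 4.504


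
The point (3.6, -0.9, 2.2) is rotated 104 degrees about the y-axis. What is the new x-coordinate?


Rotation about y-axis: x' = x*cos(theta) + z*sin(theta)
= 3.6 * -0.2419 + 2.2 * 0.9703
= 1.2637


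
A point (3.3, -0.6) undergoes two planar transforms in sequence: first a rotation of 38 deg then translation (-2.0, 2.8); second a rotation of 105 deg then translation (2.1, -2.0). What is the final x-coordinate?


After transform 1:
x1 = cos(38)*3.3 - sin(38)*-0.6 + -2.0 = 0.9698
y1 = sin(38)*3.3 + cos(38)*-0.6 + 2.8 = 4.3589
After transform 2:
x2 = cos(105)*0.9698 - sin(105)*4.3589 + 2.1
= -2.3614


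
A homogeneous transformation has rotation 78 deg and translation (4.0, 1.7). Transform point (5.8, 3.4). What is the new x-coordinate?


x' = cos(theta)*px - sin(theta)*py + tx
= 0.2079*5.8 - 0.9781*3.4 + 4.0
= 1.8802


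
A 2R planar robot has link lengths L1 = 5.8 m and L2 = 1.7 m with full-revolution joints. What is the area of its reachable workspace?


r_max = L1 + L2 = 7.5 m
r_min = |L1 - L2| = 4.1 m
Area = pi*(r_max^2 - r_min^2)
= pi*(56.25 - 16.81)
= pi * 39.44
= 123.9044 m^2


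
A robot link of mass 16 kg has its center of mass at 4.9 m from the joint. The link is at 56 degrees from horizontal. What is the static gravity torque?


tau = m*g*L*cos(angle)
= 16 * 9.81 * 4.9 * cos(56 deg)
= 16 * 9.81 * 4.9 * 0.5592
= 430.0775 Nm


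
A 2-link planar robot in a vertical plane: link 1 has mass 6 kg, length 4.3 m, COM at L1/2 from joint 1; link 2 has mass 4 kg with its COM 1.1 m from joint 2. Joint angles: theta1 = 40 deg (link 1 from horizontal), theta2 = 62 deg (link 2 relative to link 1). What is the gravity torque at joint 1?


Horizontal distance from joint 1 to link-1 COM:
  x_c1 = (L1/2)*cos(t1) = 2.15 * 0.766 = 1.647 m
Horizontal distance from joint 1 to link-2 COM:
  x_c2 = L1*cos(t1) + Lc2*cos(t1+t2)
       = 4.3*0.766 + 1.1*-0.2079 = 3.0653 m
tau1 = m1*g*x_c1 + m2*g*x_c2
     = 6*9.81*1.647 + 4*9.81*3.0653
     = 96.9422 + 120.2819
     = 217.2241 Nm


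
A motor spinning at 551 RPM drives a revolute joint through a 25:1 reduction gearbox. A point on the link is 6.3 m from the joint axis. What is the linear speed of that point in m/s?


omega_motor = 551 * 2*pi/60 = 57.7006 rad/s
omega_joint = omega_motor / 25 = 2.308 rad/s
v = omega_joint * r = 2.308 * 6.3
= 14.5405 m/s


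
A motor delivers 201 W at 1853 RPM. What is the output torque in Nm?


omega = 1853 * 2*pi/60 = 194.0457 rad/s
tau = P / omega = 201 / 194.0457
= 1.0358 Nm


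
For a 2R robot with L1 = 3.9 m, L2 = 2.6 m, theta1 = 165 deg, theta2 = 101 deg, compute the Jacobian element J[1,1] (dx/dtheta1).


J[1,1] = -L1*sin(t1) - L2*sin(t1+t2)
= -3.9*sin(165) - 2.6*sin(266)
= 1.5843


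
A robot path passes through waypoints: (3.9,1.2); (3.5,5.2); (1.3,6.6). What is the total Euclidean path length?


Segment lengths:
  seg1 = sqrt((-0.4)^2 + (4.0)^2) = 4.02
  seg2 = sqrt((-2.2)^2 + (1.4)^2) = 2.6077
Total = 6.6276


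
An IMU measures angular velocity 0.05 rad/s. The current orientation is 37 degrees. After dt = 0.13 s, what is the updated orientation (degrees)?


delta_theta = w * dt = 0.05 * 0.13 = 0.0065 rad
= 0.3724 deg
theta_new = 37 + 0.3724 = 37.3724 deg


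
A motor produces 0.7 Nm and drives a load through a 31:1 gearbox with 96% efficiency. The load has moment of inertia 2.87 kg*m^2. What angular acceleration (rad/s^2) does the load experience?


tau_out = tau_motor * N * eta
= 0.7 * 31 * 0.96 = 20.832 Nm
alpha = tau_out / I = 20.832 / 2.87
= 7.2585 rad/s^2


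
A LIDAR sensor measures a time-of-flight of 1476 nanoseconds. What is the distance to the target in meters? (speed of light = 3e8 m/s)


tof = 1476 ns = 1.476e-06 s
dist = c * tof / 2
= 3e8 * 1.476e-06 / 2
= 221.4 m


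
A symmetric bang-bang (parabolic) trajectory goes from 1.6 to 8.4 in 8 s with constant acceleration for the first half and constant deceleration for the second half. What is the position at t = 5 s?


Symmetric rest-to-rest: each phase covers (pf-p0)/2 in time T/2. 0.5*a*(T/2)^2 = (pf-p0)/2 => a = 4*(pf-p0)/T^2
a = 4*(8.4-1.6)/8^2 = 0.425
t = 5 is in the deceleration phase (t > T/2).
p = pf - 0.5*a*(T-t)^2 = 8.4 - 0.5*0.425*3^2
= 6.4875


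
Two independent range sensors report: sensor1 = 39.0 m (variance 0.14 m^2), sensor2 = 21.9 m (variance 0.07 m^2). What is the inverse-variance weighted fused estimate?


w1 = (1/var1) / (1/var1 + 1/var2)
   = 7.1429 / (7.1429 + 14.2857) = 0.3333
w2 = 1 - w1 = 0.6667
fused = w1*s1 + w2*s2 = 13.0 + 14.6
= 27.6 m


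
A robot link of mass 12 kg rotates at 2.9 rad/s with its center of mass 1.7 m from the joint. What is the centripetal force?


F = m * omega^2 * r
= 12 * 2.9^2 * 1.7
= 12 * 8.41 * 1.7
= 171.564 N


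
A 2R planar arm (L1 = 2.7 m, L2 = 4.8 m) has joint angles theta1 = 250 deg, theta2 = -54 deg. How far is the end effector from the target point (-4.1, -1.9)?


End effector via forward kinematics:
x = L1*cos(t1) + L2*cos(t1+t2) = -5.5375
y = L1*sin(t1) + L2*sin(t1+t2) = -3.8602
Distance to target:
d = sqrt((-4.1 - -5.5375)^2 + (-1.9 - -3.8602)^2)
= sqrt(2.0664 + 3.8425)
= 2.4308 m


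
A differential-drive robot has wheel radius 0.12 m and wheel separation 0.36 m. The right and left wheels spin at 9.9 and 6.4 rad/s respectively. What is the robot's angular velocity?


vR = r*wR = 0.12*9.9 = 1.188 m/s
vL = r*wL = 0.12*6.4 = 0.768 m/s
v = (vR+vL)/2 = 0.978 m/s
omega = (vR-vL)/L = 1.1667 rad/s
angular velocity = 1.1667 rad/s


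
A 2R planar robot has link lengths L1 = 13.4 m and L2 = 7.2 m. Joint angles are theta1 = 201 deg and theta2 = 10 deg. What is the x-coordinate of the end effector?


Convert angles to radians: theta1 = 3.5081, theta2 = 0.1745
x = L1*cos(theta1) + L2*cos(theta1+theta2)
x = -12.51 + -6.1716
x = -18.6816


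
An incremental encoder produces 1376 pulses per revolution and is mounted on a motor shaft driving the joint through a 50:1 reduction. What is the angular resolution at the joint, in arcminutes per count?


counts per rev = 1376
effective counts at joint = 1376 * 50 = 68800
resolution = 360*60 / 68800
= 0.314 arcmin/count


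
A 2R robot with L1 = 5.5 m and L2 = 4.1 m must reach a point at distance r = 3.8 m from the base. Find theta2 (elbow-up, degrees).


cos(theta2) = (r^2 - L1^2 - L2^2) / (2*L1*L2)
cos(theta2) = (14.44 - 30.25 - 16.81) / 45.1
cos(theta2) = -0.723282
theta2 = 136.3261 degrees


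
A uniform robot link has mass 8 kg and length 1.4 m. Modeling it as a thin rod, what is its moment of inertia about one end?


I = (1/3) * m * L^2
= (1/3) * 8 * 1.4^2
= 0.333333 * 8 * 1.96
= 5.2267 kg*m^2


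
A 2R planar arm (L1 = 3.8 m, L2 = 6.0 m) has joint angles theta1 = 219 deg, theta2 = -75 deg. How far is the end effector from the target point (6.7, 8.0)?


End effector via forward kinematics:
x = L1*cos(t1) + L2*cos(t1+t2) = -7.8073
y = L1*sin(t1) + L2*sin(t1+t2) = 1.1353
Distance to target:
d = sqrt((6.7 - -7.8073)^2 + (8.0 - 1.1353)^2)
= sqrt(210.4605 + 47.1242)
= 16.0494 m


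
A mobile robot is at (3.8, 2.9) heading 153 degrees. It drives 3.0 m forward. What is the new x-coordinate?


x_new = x0 + d*cos(theta)
= 3.8 + 3.0*cos(153)
= 3.8 + -2.673
= 1.127


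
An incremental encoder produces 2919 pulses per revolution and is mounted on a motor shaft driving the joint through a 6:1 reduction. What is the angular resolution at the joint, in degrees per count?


counts per rev = 2919
effective counts at joint = 2919 * 6 = 17514
resolution = 360 / 17514
= 0.0206 deg/count


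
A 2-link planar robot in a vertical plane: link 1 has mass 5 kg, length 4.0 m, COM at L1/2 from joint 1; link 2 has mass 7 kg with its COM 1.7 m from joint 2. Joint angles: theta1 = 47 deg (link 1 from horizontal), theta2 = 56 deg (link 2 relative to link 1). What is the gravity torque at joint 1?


Horizontal distance from joint 1 to link-1 COM:
  x_c1 = (L1/2)*cos(t1) = 2.0 * 0.682 = 1.364 m
Horizontal distance from joint 1 to link-2 COM:
  x_c2 = L1*cos(t1) + Lc2*cos(t1+t2)
       = 4.0*0.682 + 1.7*-0.225 = 2.3456 m
tau1 = m1*g*x_c1 + m2*g*x_c2
     = 5*9.81*1.364 + 7*9.81*2.3456
     = 66.904 + 161.0707
     = 227.9748 Nm


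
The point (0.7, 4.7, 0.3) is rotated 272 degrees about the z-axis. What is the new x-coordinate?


Rotation about z-axis: x' = x*cos(theta) - y*sin(theta)
= 0.7 * 0.0349 - 4.7 * -0.9994
= 4.7216


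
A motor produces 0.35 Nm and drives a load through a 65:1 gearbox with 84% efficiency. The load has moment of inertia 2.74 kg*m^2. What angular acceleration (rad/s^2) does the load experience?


tau_out = tau_motor * N * eta
= 0.35 * 65 * 0.84 = 19.11 Nm
alpha = tau_out / I = 19.11 / 2.74
= 6.9745 rad/s^2


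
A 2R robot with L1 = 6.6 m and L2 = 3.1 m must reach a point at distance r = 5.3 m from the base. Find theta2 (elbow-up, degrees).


cos(theta2) = (r^2 - L1^2 - L2^2) / (2*L1*L2)
cos(theta2) = (28.09 - 43.56 - 9.61) / 40.92
cos(theta2) = -0.612903
theta2 = 127.7997 degrees


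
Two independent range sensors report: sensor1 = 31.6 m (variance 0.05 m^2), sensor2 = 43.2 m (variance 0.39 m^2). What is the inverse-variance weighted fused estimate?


w1 = (1/var1) / (1/var1 + 1/var2)
   = 20.0 / (20.0 + 2.5641) = 0.8864
w2 = 1 - w1 = 0.1136
fused = w1*s1 + w2*s2 = 28.0091 + 4.9091
= 32.9182 m


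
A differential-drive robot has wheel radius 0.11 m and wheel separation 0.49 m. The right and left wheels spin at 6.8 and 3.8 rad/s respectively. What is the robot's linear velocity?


vR = r*wR = 0.11*6.8 = 0.748 m/s
vL = r*wL = 0.11*3.8 = 0.418 m/s
v = (vR+vL)/2 = 0.583 m/s
omega = (vR-vL)/L = 0.6735 rad/s
linear velocity = 0.583 m/s


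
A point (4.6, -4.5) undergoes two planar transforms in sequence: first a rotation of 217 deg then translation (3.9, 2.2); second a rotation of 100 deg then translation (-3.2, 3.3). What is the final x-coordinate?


After transform 1:
x1 = cos(217)*4.6 - sin(217)*-4.5 + 3.9 = -2.4819
y1 = sin(217)*4.6 + cos(217)*-4.5 + 2.2 = 3.0255
After transform 2:
x2 = cos(100)*-2.4819 - sin(100)*3.0255 + -3.2
= -5.7486


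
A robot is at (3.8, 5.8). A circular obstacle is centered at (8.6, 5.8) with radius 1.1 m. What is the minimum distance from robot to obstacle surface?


center_dist = sqrt((3.8-8.6)^2 + (5.8-5.8)^2)
= sqrt(23.04 + 0.0)
= 4.8
min_dist = center_dist - radius = 4.8 - 1.1 = 3.7 m


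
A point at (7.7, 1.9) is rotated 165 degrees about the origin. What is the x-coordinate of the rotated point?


x' = x*cos(theta) - y*sin(theta)
cos(165 deg) = -0.9659, sin(165 deg) = 0.2588
x' = 7.7 * -0.9659 - 1.9 * 0.2588
= -7.4376 - 0.4918
= -7.9294


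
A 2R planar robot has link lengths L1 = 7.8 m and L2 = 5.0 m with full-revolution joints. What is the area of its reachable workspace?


r_max = L1 + L2 = 12.8 m
r_min = |L1 - L2| = 2.8 m
Area = pi*(r_max^2 - r_min^2)
= pi*(163.84 - 7.84)
= pi * 156.0
= 490.0885 m^2


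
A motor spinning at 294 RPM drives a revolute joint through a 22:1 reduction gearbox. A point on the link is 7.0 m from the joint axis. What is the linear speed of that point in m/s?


omega_motor = 294 * 2*pi/60 = 30.7876 rad/s
omega_joint = omega_motor / 22 = 1.3994 rad/s
v = omega_joint * r = 1.3994 * 7.0
= 9.7961 m/s


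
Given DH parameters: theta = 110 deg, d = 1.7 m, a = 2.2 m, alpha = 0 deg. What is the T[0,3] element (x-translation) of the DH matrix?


T[0,3] = a * cos(theta)
= 2.2 * cos(110 deg)
= 2.2 * -0.342
= -0.7524


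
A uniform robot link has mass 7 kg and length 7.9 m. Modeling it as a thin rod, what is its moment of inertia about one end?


I = (1/3) * m * L^2
= (1/3) * 7 * 7.9^2
= 0.333333 * 7 * 62.41
= 145.6233 kg*m^2


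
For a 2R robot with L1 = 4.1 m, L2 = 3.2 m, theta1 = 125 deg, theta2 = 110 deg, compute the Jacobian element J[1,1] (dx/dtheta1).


J[1,1] = -L1*sin(t1) - L2*sin(t1+t2)
= -4.1*sin(125) - 3.2*sin(235)
= -0.7372


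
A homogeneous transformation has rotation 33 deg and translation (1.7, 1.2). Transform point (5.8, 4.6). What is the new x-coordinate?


x' = cos(theta)*px - sin(theta)*py + tx
= 0.8387*5.8 - 0.5446*4.6 + 1.7
= 4.0589


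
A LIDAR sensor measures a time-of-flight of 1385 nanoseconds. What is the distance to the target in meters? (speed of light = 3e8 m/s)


tof = 1385 ns = 1.385e-06 s
dist = c * tof / 2
= 3e8 * 1.385e-06 / 2
= 207.75 m


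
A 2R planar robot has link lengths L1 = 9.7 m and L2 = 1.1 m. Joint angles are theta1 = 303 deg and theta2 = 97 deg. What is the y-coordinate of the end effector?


Convert angles to radians: theta1 = 5.2883, theta2 = 1.693
y = L1*sin(theta1) + L2*sin(theta1+theta2)
y = -8.1351 + 0.7071
y = -7.428


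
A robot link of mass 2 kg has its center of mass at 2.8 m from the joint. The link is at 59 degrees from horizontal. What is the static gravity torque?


tau = m*g*L*cos(angle)
= 2 * 9.81 * 2.8 * cos(59 deg)
= 2 * 9.81 * 2.8 * 0.515
= 28.2941 Nm


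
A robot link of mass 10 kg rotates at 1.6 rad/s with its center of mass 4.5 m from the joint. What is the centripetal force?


F = m * omega^2 * r
= 10 * 1.6^2 * 4.5
= 10 * 2.56 * 4.5
= 115.2 N


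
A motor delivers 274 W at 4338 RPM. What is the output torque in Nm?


omega = 4338 * 2*pi/60 = 454.2743 rad/s
tau = P / omega = 274 / 454.2743
= 0.6032 Nm


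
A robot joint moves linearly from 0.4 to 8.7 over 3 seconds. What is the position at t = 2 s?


s = t/T = 2/3 = 0.6667
p(t) = p0 + (pf-p0)*s
= 0.4 + (8.7 - 0.4) * 0.6667
= 5.9333


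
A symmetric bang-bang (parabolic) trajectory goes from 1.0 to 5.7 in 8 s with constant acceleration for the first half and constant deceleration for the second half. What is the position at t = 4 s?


Symmetric rest-to-rest: each phase covers (pf-p0)/2 in time T/2. 0.5*a*(T/2)^2 = (pf-p0)/2 => a = 4*(pf-p0)/T^2
a = 4*(5.7-1.0)/8^2 = 0.2938
t = 4 is in the acceleration phase (t <= T/2).
p = p0 + 0.5*a*t^2 = 1.0 + 0.5*0.2938*4^2
= 3.35


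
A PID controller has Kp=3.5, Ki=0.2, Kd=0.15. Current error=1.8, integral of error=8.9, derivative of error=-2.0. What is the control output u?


u = Kp*e + Ki*int(e) + Kd*de/dt
= 3.5*1.8 + 0.2*8.9 + 0.15*(-2.0)
= 6.3 + 1.78 + -0.3
= 7.78
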